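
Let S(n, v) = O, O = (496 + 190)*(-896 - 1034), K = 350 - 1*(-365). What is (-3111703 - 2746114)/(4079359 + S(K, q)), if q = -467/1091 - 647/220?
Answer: -5857817/2755379 ≈ -2.1260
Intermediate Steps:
K = 715 (K = 350 + 365 = 715)
q = -808617/240020 (q = -467*1/1091 - 647*1/220 = -467/1091 - 647/220 = -808617/240020 ≈ -3.3690)
O = -1323980 (O = 686*(-1930) = -1323980)
S(n, v) = -1323980
(-3111703 - 2746114)/(4079359 + S(K, q)) = (-3111703 - 2746114)/(4079359 - 1323980) = -5857817/2755379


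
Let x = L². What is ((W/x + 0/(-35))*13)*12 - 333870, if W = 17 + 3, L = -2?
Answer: -333090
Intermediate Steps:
x = 4 (x = (-2)² = 4)
W = 20
((W/x + 0/(-35))*13)*12 - 333870 = ((20/4 + 0/(-35))*13)*12 - 333870 = ((20*(¼) + 0*(-1/35))*13)*12 - 333870 = ((5 + 0)*13)*12 - 333870 = (5*13)*12 - 333870 = 65*12 - 333870 = 780 - 333870 = -333090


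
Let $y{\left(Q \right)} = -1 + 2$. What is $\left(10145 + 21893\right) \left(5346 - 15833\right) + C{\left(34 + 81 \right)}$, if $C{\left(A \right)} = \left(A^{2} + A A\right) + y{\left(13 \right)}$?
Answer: $-335956055$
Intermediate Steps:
$y{\left(Q \right)} = 1$
$C{\left(A \right)} = 1 + 2 A^{2}$ ($C{\left(A \right)} = \left(A^{2} + A A\right) + 1 = \left(A^{2} + A^{2}\right) + 1 = 2 A^{2} + 1 = 1 + 2 A^{2}$)
$\left(10145 + 21893\right) \left(5346 - 15833\right) + C{\left(34 + 81 \right)} = \left(10145 + 21893\right) \left(5346 - 15833\right) + \left(1 + 2 \left(34 + 81\right)^{2}\right) = 32038 \left(-10487\right) + \left(1 + 2 \cdot 115^{2}\right) = -335982506 + \left(1 + 2 \cdot 13225\right) = -335982506 + \left(1 + 26450\right) = -335982506 + 26451 = -335956055$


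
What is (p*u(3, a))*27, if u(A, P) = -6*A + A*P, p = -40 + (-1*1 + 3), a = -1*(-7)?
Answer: -3078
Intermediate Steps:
a = 7
p = -38 (p = -40 + (-1 + 3) = -40 + 2 = -38)
(p*u(3, a))*27 = -114*(-6 + 7)*27 = -114*27 = -3078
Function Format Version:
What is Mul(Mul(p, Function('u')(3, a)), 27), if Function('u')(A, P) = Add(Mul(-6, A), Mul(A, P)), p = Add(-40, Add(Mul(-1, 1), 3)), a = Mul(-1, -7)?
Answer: -3078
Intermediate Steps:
a = 7
p = -38 (p = Add(-40, Add(-1, 3)) = Add(-40, 2) = -38)
Mul(Mul(p, Function('u')(3, a)), 27) = Mul(Mul(-38, Mul(3, Add(-6, 7))), 27) = Mul(Mul(-38, Mul(3, 1)), 27) = Mul(Mul(-38, 3), 27) = Mul(-114, 27) = -3078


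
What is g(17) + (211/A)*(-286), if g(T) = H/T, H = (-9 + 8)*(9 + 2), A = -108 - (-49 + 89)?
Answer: 512127/1258 ≈ 407.10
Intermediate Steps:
A = -148 (A = -108 - 1*40 = -108 - 40 = -148)
H = -11 (H = -1*11 = -11)
g(T) = -11/T
g(17) + (211/A)*(-286) = -11/17 + (211/(-148))*(-286) = -11*1/17 + (211*(-1/148))*(-286) = -11/17 - 211/148*(-286) = -11/17 + 30173/74 = 512127/1258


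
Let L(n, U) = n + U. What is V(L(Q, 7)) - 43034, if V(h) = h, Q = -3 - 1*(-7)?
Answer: -43023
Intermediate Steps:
Q = 4 (Q = -3 + 7 = 4)
L(n, U) = U + n
V(L(Q, 7)) - 43034 = (7 + 4) - 43034 = 11 - 43034 = -43023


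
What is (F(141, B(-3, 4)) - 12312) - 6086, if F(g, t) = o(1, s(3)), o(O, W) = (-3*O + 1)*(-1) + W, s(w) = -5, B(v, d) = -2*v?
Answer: -18401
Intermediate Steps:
o(O, W) = -1 + W + 3*O (o(O, W) = (1 - 3*O)*(-1) + W = (-1 + 3*O) + W = -1 + W + 3*O)
F(g, t) = -3 (F(g, t) = -1 - 5 + 3*1 = -1 - 5 + 3 = -3)
(F(141, B(-3, 4)) - 12312) - 6086 = (-3 - 12312) - 6086 = -12315 - 6086 = -18401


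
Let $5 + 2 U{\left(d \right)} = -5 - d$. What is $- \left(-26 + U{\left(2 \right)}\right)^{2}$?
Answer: $-1024$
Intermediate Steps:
$U{\left(d \right)} = -5 - \frac{d}{2}$ ($U{\left(d \right)} = - \frac{5}{2} + \frac{-5 - d}{2} = - \frac{5}{2} - \left(\frac{5}{2} + \frac{d}{2}\right) = -5 - \frac{d}{2}$)
$- \left(-26 + U{\left(2 \right)}\right)^{2} = - \left(-26 - 6\right)^{2} = - \left(-32\right)^{2} = \left(-1\right) 1024 = -1024$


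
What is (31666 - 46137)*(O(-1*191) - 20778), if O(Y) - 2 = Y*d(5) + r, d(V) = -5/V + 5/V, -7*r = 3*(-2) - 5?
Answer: 2104387291/7 ≈ 3.0063e+8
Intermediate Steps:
r = 11/7 (r = -(3*(-2) - 5)/7 = -(-6 - 5)/7 = -⅐*(-11) = 11/7 ≈ 1.5714)
d(V) = 0
O(Y) = 25/7 (O(Y) = 2 + (Y*0 + 11/7) = 2 + (0 + 11/7) = 2 + 11/7 = 25/7)
(31666 - 46137)*(O(-1*191) - 20778) = (31666 - 46137)*(25/7 - 20778) = -14471*(-145421/7) = 2104387291/7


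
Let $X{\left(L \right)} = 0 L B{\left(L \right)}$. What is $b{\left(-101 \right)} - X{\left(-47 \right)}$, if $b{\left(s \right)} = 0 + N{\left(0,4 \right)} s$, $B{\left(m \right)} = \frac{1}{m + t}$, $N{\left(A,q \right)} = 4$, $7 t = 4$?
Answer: $-404$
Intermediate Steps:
$t = \frac{4}{7}$ ($t = \frac{1}{7} \cdot 4 = \frac{4}{7} \approx 0.57143$)
$B{\left(m \right)} = \frac{1}{\frac{4}{7} + m}$ ($B{\left(m \right)} = \frac{1}{m + \frac{4}{7}} = \frac{1}{\frac{4}{7} + m}$)
$X{\left(L \right)} = 0$ ($X{\left(L \right)} = 0 L \frac{7}{4 + 7 L} = 0 \frac{7}{4 + 7 L} = 0$)
$b{\left(s \right)} = 4 s$ ($b{\left(s \right)} = 0 + 4 s = 4 s$)
$b{\left(-101 \right)} - X{\left(-47 \right)} = 4 \left(-101\right) - 0 = -404 + 0 = -404$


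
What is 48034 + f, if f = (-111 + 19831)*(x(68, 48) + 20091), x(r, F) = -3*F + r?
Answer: 394743834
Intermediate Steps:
x(r, F) = r - 3*F
f = 394695800 (f = (-111 + 19831)*((68 - 3*48) + 20091) = 19720*((68 - 144) + 20091) = 19720*(-76 + 20091) = 19720*20015 = 394695800)
48034 + f = 48034 + 394695800 = 394743834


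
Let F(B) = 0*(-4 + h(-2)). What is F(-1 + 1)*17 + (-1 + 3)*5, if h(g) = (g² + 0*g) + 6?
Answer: 10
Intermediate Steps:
h(g) = 6 + g² (h(g) = (g² + 0) + 6 = g² + 6 = 6 + g²)
F(B) = 0 (F(B) = 0*(-4 + (6 + (-2)²)) = 0*(-4 + (6 + 4)) = 0*(-4 + 10) = 0*6 = 0)
F(-1 + 1)*17 + (-1 + 3)*5 = 0*17 + (-1 + 3)*5 = 0 + 2*5 = 0 + 10 = 10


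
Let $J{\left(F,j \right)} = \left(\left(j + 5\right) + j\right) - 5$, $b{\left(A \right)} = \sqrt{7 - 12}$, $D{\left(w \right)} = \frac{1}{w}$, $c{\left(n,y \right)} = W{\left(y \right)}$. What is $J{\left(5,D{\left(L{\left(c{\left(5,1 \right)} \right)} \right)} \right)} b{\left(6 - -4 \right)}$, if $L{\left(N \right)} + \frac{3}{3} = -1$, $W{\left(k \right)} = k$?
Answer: $- i \sqrt{5} \approx - 2.2361 i$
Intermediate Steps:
$c{\left(n,y \right)} = y$
$L{\left(N \right)} = -2$ ($L{\left(N \right)} = -1 - 1 = -2$)
$b{\left(A \right)} = i \sqrt{5}$ ($b{\left(A \right)} = \sqrt{-5} = i \sqrt{5}$)
$J{\left(F,j \right)} = 2 j$ ($J{\left(F,j \right)} = \left(\left(5 + j\right) + j\right) - 5 = \left(5 + 2 j\right) - 5 = 2 j$)
$J{\left(5,D{\left(L{\left(c{\left(5,1 \right)} \right)} \right)} \right)} b{\left(6 - -4 \right)} = \frac{2}{-2} i \sqrt{5} = 2 \left(- \frac{1}{2}\right) i \sqrt{5} = - i \sqrt{5}$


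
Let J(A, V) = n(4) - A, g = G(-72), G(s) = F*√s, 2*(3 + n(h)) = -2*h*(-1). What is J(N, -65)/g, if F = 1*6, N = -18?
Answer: -19*I*√2/72 ≈ -0.3732*I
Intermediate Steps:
F = 6
n(h) = -3 + h (n(h) = -3 + (-2*h*(-1))/2 = -3 + (2*h)/2 = -3 + h)
G(s) = 6*√s
g = 36*I*√2 (g = 6*√(-72) = 6*(6*I*√2) = 36*I*√2 ≈ 50.912*I)
J(A, V) = 1 - A (J(A, V) = (-3 + 4) - A = 1 - A)
J(N, -65)/g = (1 - 1*(-18))/((36*I*√2)) = (1 + 18)*(-I*√2/72) = 19*(-I*√2/72) = -19*I*√2/72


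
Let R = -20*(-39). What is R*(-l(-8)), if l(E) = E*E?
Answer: -49920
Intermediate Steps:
l(E) = E²
R = 780 (R = -1*(-780) = 780)
R*(-l(-8)) = 780*(-1*(-8)²) = 780*(-1*64) = 780*(-64) = -49920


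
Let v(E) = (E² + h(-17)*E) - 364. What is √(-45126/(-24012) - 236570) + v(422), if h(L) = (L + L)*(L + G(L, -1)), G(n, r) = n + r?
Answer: 679900 + I*√795815158/58 ≈ 6.799e+5 + 486.38*I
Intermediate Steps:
h(L) = 2*L*(-1 + 2*L) (h(L) = (L + L)*(L + (L - 1)) = (2*L)*(L + (-1 + L)) = (2*L)*(-1 + 2*L) = 2*L*(-1 + 2*L))
v(E) = -364 + E² + 1190*E (v(E) = (E² + (2*(-17)*(-1 + 2*(-17)))*E) - 364 = (E² + (2*(-17)*(-1 - 34))*E) - 364 = (E² + (2*(-17)*(-35))*E) - 364 = (E² + 1190*E) - 364 = -364 + E² + 1190*E)
√(-45126/(-24012) - 236570) + v(422) = √(-45126/(-24012) - 236570) + (-364 + 422² + 1190*422) = √(-45126*(-1/24012) - 236570) + (-364 + 178084 + 502180) = √(109/58 - 236570) + 679900 = √(-13720951/58) + 679900 = I*√795815158/58 + 679900 = 679900 + I*√795815158/58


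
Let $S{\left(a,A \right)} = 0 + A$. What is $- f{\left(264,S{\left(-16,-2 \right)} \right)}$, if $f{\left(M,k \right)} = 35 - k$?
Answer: $-37$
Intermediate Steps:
$S{\left(a,A \right)} = A$
$- f{\left(264,S{\left(-16,-2 \right)} \right)} = - (35 - -2) = - (35 + 2) = \left(-1\right) 37 = -37$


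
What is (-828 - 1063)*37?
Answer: -69967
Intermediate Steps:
(-828 - 1063)*37 = -1891*37 = -69967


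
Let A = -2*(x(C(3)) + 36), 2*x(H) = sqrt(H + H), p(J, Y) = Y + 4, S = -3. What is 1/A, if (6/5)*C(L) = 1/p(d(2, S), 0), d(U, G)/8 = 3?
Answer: -864/62203 + 2*sqrt(15)/62203 ≈ -0.013765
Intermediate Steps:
d(U, G) = 24 (d(U, G) = 8*3 = 24)
p(J, Y) = 4 + Y
C(L) = 5/24 (C(L) = 5/(6*(4 + 0)) = (5/6)/4 = (5/6)*(1/4) = 5/24)
x(H) = sqrt(2)*sqrt(H)/2 (x(H) = sqrt(H + H)/2 = sqrt(2*H)/2 = (sqrt(2)*sqrt(H))/2 = sqrt(2)*sqrt(H)/2)
A = -72 - sqrt(15)/6 (A = -2*(sqrt(2)*sqrt(5/24)/2 + 36) = -2*(sqrt(2)*(sqrt(30)/12)/2 + 36) = -2*(sqrt(15)/12 + 36) = -2*(36 + sqrt(15)/12) = -72 - sqrt(15)/6 ≈ -72.646)
1/A = 1/(-72 - sqrt(15)/6)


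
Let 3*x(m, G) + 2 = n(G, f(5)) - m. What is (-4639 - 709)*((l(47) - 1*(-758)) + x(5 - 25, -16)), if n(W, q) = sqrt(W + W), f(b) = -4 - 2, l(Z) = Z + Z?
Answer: -4588584 - 21392*I*sqrt(2)/3 ≈ -4.5886e+6 - 10084.0*I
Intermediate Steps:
l(Z) = 2*Z
f(b) = -6
n(W, q) = sqrt(2)*sqrt(W) (n(W, q) = sqrt(2*W) = sqrt(2)*sqrt(W))
x(m, G) = -2/3 - m/3 + sqrt(2)*sqrt(G)/3 (x(m, G) = -2/3 + (sqrt(2)*sqrt(G) - m)/3 = -2/3 + (-m + sqrt(2)*sqrt(G))/3 = -2/3 + (-m/3 + sqrt(2)*sqrt(G)/3) = -2/3 - m/3 + sqrt(2)*sqrt(G)/3)
(-4639 - 709)*((l(47) - 1*(-758)) + x(5 - 25, -16)) = (-4639 - 709)*((2*47 - 1*(-758)) + (-2/3 - (5 - 25)/3 + sqrt(2)*sqrt(-16)/3)) = -5348*((94 + 758) + (-2/3 - 1/3*(-20) + sqrt(2)*(4*I)/3)) = -5348*(852 + (-2/3 + 20/3 + 4*I*sqrt(2)/3)) = -5348*(852 + (6 + 4*I*sqrt(2)/3)) = -5348*(858 + 4*I*sqrt(2)/3) = -4588584 - 21392*I*sqrt(2)/3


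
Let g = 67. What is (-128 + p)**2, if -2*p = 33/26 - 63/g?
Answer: 199384575625/12138256 ≈ 16426.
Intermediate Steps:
p = -573/3484 (p = -(33/26 - 63/67)/2 = -1/2*573/1742 = -573/3484 ≈ -0.16447)
(-128 + p)**2 = (-128 - 573/3484)**2 = (-446525/3484)**2 = 199384575625/12138256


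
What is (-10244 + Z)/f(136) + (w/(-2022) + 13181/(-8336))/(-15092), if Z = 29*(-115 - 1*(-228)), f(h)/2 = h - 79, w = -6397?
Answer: -49229985589073/805541657536 ≈ -61.114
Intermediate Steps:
f(h) = -158 + 2*h (f(h) = 2*(h - 79) = 2*(-79 + h) = -158 + 2*h)
Z = 3277 (Z = 29*(-115 + 228) = 29*113 = 3277)
(-10244 + Z)/f(136) + (w/(-2022) + 13181/(-8336))/(-15092) = (-10244 + 3277)/(-158 + 2*136) + (-6397/(-2022) + 13181/(-8336))/(-15092) = -6967/(-158 + 272) + (-6397*(-1/2022) + 13181*(-1/8336))*(-1/15092) = -6967/114 + (6397/2022 - 13181/8336)*(-1/15092) = -6967*1/114 + (13336705/8427696)*(-1/15092) = -6967/114 - 13336705/127190788032 = -49229985589073/805541657536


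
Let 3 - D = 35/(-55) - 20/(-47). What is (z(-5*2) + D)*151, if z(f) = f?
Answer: -530010/517 ≈ -1025.2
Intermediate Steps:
D = 1660/517 (D = 3 - (35/(-55) - 20/(-47)) = 3 - (35*(-1/55) - 20*(-1/47)) = 3 - (-7/11 + 20/47) = 3 - 1*(-109/517) = 3 + 109/517 = 1660/517 ≈ 3.2108)
(z(-5*2) + D)*151 = (-5*2 + 1660/517)*151 = (-10 + 1660/517)*151 = -3510/517*151 = -530010/517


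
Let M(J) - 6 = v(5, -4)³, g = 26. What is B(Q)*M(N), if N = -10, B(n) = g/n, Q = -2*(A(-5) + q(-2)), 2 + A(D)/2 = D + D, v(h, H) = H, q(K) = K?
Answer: -29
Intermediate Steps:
A(D) = -4 + 4*D (A(D) = -4 + 2*(D + D) = -4 + 2*(2*D) = -4 + 4*D)
Q = 52 (Q = -2*((-4 + 4*(-5)) - 2) = -2*((-4 - 20) - 2) = -2*(-24 - 2) = -2*(-26) = 52)
B(n) = 26/n
M(J) = -58 (M(J) = 6 + (-4)³ = 6 - 64 = -58)
B(Q)*M(N) = (26/52)*(-58) = (26*(1/52))*(-58) = (½)*(-58) = -29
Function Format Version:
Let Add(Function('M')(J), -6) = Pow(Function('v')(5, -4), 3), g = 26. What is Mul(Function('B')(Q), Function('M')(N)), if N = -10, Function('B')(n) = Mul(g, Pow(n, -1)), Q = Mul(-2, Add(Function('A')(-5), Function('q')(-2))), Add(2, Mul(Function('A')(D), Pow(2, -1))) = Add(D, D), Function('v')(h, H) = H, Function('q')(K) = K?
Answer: -29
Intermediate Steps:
Function('A')(D) = Add(-4, Mul(4, D)) (Function('A')(D) = Add(-4, Mul(2, Add(D, D))) = Add(-4, Mul(2, Mul(2, D))) = Add(-4, Mul(4, D)))
Q = 52 (Q = Mul(-2, Add(Add(-4, Mul(4, -5)), -2)) = Mul(-2, Add(Add(-4, -20), -2)) = Mul(-2, Add(-24, -2)) = Mul(-2, -26) = 52)
Function('B')(n) = Mul(26, Pow(n, -1))
Function('M')(J) = -58 (Function('M')(J) = Add(6, Pow(-4, 3)) = Add(6, -64) = -58)
Mul(Function('B')(Q), Function('M')(N)) = Mul(Mul(26, Pow(52, -1)), -58) = Mul(Mul(26, Rational(1, 52)), -58) = Mul(Rational(1, 2), -58) = -29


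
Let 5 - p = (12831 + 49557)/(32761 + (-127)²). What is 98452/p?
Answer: 2406659140/91031 ≈ 26438.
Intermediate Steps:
p = 91031/24445 (p = 5 - (12831 + 49557)/(32761 + (-127)²) = 5 - 62388/(32761 + 16129) = 5 - 62388/48890 = 5 - 1*31194/24445 = 5 - 31194/24445 = 91031/24445 ≈ 3.7239)
98452/p = 98452/(91031/24445) = 98452*(24445/91031) = 2406659140/91031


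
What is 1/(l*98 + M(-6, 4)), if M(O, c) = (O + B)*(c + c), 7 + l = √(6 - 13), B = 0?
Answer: -367/302992 - 49*I*√7/302992 ≈ -0.0012113 - 0.00042787*I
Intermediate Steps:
l = -7 + I*√7 (l = -7 + √(6 - 13) = -7 + √(-7) = -7 + I*√7 ≈ -7.0 + 2.6458*I)
M(O, c) = 2*O*c (M(O, c) = (O + 0)*(c + c) = O*(2*c) = 2*O*c)
1/(l*98 + M(-6, 4)) = 1/((-7 + I*√7)*98 + 2*(-6)*4) = 1/((-686 + 98*I*√7) - 48) = 1/(-734 + 98*I*√7)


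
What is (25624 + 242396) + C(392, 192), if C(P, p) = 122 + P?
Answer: 268534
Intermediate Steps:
(25624 + 242396) + C(392, 192) = (25624 + 242396) + (122 + 392) = 268020 + 514 = 268534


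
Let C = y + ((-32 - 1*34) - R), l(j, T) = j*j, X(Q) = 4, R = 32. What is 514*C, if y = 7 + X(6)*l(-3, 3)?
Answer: -28270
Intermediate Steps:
l(j, T) = j²
y = 43 (y = 7 + 4*(-3)² = 7 + 4*9 = 7 + 36 = 43)
C = -55 (C = 43 + ((-32 - 1*34) - 1*32) = 43 + ((-32 - 34) - 32) = 43 + (-66 - 32) = 43 - 98 = -55)
514*C = 514*(-55) = -28270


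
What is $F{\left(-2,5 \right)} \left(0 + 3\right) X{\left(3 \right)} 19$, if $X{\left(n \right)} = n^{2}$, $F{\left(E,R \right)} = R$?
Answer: $2565$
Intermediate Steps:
$F{\left(-2,5 \right)} \left(0 + 3\right) X{\left(3 \right)} 19 = 5 \left(0 + 3\right) 3^{2} \cdot 19 = 5 \cdot 3 \cdot 9 \cdot 19 = 15 \cdot 9 \cdot 19 = 135 \cdot 19 = 2565$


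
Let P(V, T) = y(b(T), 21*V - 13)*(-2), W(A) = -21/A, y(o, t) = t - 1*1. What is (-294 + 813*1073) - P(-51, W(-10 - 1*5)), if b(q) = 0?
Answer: 869885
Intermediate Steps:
y(o, t) = -1 + t (y(o, t) = t - 1 = -1 + t)
P(V, T) = 28 - 42*V (P(V, T) = (-1 + (21*V - 13))*(-2) = (-1 + (-13 + 21*V))*(-2) = (-14 + 21*V)*(-2) = 28 - 42*V)
(-294 + 813*1073) - P(-51, W(-10 - 1*5)) = (-294 + 813*1073) - (28 - 42*(-51)) = (-294 + 872349) - (28 + 2142) = 872055 - 1*2170 = 872055 - 2170 = 869885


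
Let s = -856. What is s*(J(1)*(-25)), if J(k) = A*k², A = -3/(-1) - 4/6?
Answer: 149800/3 ≈ 49933.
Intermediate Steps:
A = 7/3 (A = -3*(-1) - 4*⅙ = 3 - ⅔ = 7/3 ≈ 2.3333)
J(k) = 7*k²/3
s*(J(1)*(-25)) = -856*(7/3)*1²*(-25) = -856*(7/3)*1*(-25) = -5992*(-25)/3 = -856*(-175/3) = 149800/3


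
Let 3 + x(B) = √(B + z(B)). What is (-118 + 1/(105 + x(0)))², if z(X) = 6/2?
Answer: 502019703553/36060267 + 818144*√3/36060267 ≈ 13922.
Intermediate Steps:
z(X) = 3 (z(X) = 6*(½) = 3)
x(B) = -3 + √(3 + B) (x(B) = -3 + √(B + 3) = -3 + √(3 + B))
(-118 + 1/(105 + x(0)))² = (-118 + 1/(105 + (-3 + √(3 + 0))))² = (-118 + 1/(105 + (-3 + √3)))² = (-118 + 1/(102 + √3))²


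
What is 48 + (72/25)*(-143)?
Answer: -9096/25 ≈ -363.84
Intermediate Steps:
48 + (72/25)*(-143) = 48 - 10296/25 = -9096/25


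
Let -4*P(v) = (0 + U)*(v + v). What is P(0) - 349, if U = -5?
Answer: -349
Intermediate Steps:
P(v) = 5*v/2 (P(v) = -(0 - 5)*(v + v)/4 = -(-5)*2*v/4 = -(-5)*v/2 = 5*v/2)
P(0) - 349 = (5/2)*0 - 349 = 0 - 349 = -349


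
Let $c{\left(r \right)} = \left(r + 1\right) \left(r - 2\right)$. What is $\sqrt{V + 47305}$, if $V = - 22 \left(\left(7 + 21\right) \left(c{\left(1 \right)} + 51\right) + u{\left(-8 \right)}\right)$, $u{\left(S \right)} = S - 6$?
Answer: $\sqrt{17429} \approx 132.02$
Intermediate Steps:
$c{\left(r \right)} = \left(1 + r\right) \left(-2 + r\right)$
$u{\left(S \right)} = -6 + S$ ($u{\left(S \right)} = S - 6 = -6 + S$)
$V = -29876$ ($V = - 22 \left(\left(7 + 21\right) \left(\left(-2 + 1^{2} - 1\right) + 51\right) - 14\right) = - 22 \left(28 \left(\left(-2 + 1 - 1\right) + 51\right) - 14\right) = - 22 \left(28 \left(-2 + 51\right) - 14\right) = - 22 \left(28 \cdot 49 - 14\right) = - 22 \left(1372 - 14\right) = \left(-22\right) 1358 = -29876$)
$\sqrt{V + 47305} = \sqrt{-29876 + 47305} = \sqrt{17429}$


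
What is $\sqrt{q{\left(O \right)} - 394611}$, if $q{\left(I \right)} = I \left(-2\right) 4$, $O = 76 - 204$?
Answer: $i \sqrt{393587} \approx 627.37 i$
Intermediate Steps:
$O = -128$
$q{\left(I \right)} = - 8 I$ ($q{\left(I \right)} = - 2 I 4 = - 8 I$)
$\sqrt{q{\left(O \right)} - 394611} = \sqrt{\left(-8\right) \left(-128\right) - 394611} = \sqrt{1024 - 394611} = \sqrt{-393587} = i \sqrt{393587}$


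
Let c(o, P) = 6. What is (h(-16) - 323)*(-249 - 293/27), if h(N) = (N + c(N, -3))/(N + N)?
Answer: 1509317/18 ≈ 83851.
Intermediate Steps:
h(N) = (6 + N)/(2*N) (h(N) = (N + 6)/(N + N) = (6 + N)/((2*N)) = (6 + N)*(1/(2*N)) = (6 + N)/(2*N))
(h(-16) - 323)*(-249 - 293/27) = ((½)*(6 - 16)/(-16) - 323)*(-249 - 293/27) = ((½)*(-1/16)*(-10) - 323)*(-249 - 293*1/27) = (5/16 - 323)*(-249 - 293/27) = -5163/16*(-7016/27) = 1509317/18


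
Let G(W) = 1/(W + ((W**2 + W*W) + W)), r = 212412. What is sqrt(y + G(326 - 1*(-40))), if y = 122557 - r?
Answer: I*sqrt(1621199823538659)/134322 ≈ 299.76*I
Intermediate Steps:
y = -89855 (y = 122557 - 1*212412 = 122557 - 212412 = -89855)
G(W) = 1/(2*W + 2*W**2) (G(W) = 1/(W + ((W**2 + W**2) + W)) = 1/(W + (2*W**2 + W)) = 1/(W + (W + 2*W**2)) = 1/(2*W + 2*W**2))
sqrt(y + G(326 - 1*(-40))) = sqrt(-89855 + 1/(2*(326 - 1*(-40))*(1 + (326 - 1*(-40))))) = sqrt(-89855 + 1/(2*(326 + 40)*(1 + (326 + 40)))) = sqrt(-89855 + (1/2)/(366*(1 + 366))) = sqrt(-89855 + (1/2)*(1/366)/367) = sqrt(-89855 + (1/2)*(1/366)*(1/367)) = sqrt(-89855 + 1/268644) = sqrt(-24139006619/268644) = I*sqrt(1621199823538659)/134322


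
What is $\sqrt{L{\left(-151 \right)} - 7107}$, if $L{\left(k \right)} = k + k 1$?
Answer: $i \sqrt{7409} \approx 86.076 i$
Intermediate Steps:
$L{\left(k \right)} = 2 k$ ($L{\left(k \right)} = k + k = 2 k$)
$\sqrt{L{\left(-151 \right)} - 7107} = \sqrt{2 \left(-151\right) - 7107} = \sqrt{-302 - 7107} = \sqrt{-7409} = i \sqrt{7409}$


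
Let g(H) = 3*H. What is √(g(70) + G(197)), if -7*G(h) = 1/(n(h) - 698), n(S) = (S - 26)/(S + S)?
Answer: 2*√3965726569658/274841 ≈ 14.491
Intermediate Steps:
n(S) = (-26 + S)/(2*S) (n(S) = (-26 + S)/((2*S)) = (-26 + S)*(1/(2*S)) = (-26 + S)/(2*S))
G(h) = -1/(7*(-698 + (-26 + h)/(2*h))) (G(h) = -1/(7*((-26 + h)/(2*h) - 698)) = -1/(7*(-698 + (-26 + h)/(2*h))))
√(g(70) + G(197)) = √(3*70 + (2/7)*197/(26 + 1395*197)) = √(210 + (2/7)*197/(26 + 274815)) = √(210 + (2/7)*197/274841) = √(210 + (2/7)*197*(1/274841)) = √(210 + 394/1923887) = √(404016664/1923887) = 2*√3965726569658/274841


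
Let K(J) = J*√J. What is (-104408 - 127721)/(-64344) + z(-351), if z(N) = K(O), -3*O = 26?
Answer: 232129/64344 - 26*I*√78/9 ≈ 3.6076 - 25.514*I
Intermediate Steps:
O = -26/3 (O = -⅓*26 = -26/3 ≈ -8.6667)
K(J) = J^(3/2)
z(N) = -26*I*√78/9 (z(N) = (-26/3)^(3/2) = -26*I*√78/9)
(-104408 - 127721)/(-64344) + z(-351) = (-104408 - 127721)/(-64344) - 26*I*√78/9 = -232129*(-1/64344) - 26*I*√78/9 = 232129/64344 - 26*I*√78/9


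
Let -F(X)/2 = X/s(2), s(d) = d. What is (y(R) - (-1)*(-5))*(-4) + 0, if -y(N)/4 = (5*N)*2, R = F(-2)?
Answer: 340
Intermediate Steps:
F(X) = -X (F(X) = -2*X/2 = -X)
R = 2 (R = -1*(-2) = 2)
y(N) = -40*N (y(N) = -4*5*N*2 = -40*N)
(y(R) - (-1)*(-5))*(-4) + 0 = (-40*2 - (-1)*(-5))*(-4) + 0 = (-80 - 1*5)*(-4) + 0 = (-80 - 5)*(-4) + 0 = -85*(-4) + 0 = 340 + 0 = 340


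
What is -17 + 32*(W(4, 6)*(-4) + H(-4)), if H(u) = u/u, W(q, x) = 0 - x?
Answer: 783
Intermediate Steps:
W(q, x) = -x
H(u) = 1
-17 + 32*(W(4, 6)*(-4) + H(-4)) = -17 + 32*(-1*6*(-4) + 1) = -17 + 32*(-6*(-4) + 1) = -17 + 32*(24 + 1) = -17 + 32*25 = -17 + 800 = 783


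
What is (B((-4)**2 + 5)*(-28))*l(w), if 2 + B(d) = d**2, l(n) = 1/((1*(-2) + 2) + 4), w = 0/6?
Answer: -3073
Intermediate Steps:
w = 0 (w = 0*(1/6) = 0)
l(n) = 1/4 (l(n) = 1/((-2 + 2) + 4) = 1/(0 + 4) = 1/4)
B(d) = -2 + d**2
(B((-4)**2 + 5)*(-28))*l(w) = ((-2 + ((-4)**2 + 5)**2)*(-28))*(1/4) = ((-2 + (16 + 5)**2)*(-28))*(1/4) = ((-2 + 21**2)*(-28))*(1/4) = ((-2 + 441)*(-28))*(1/4) = (439*(-28))*(1/4) = -12292*1/4 = -3073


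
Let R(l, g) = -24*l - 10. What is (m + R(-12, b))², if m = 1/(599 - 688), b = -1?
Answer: 612117081/7921 ≈ 77278.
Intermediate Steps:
R(l, g) = -10 - 24*l
m = -1/89 (m = 1/(-89) = -1/89 ≈ -0.011236)
(m + R(-12, b))² = (-1/89 + (-10 - 24*(-12)))² = (-1/89 + (-10 + 288))² = (-1/89 + 278)² = (24741/89)² = 612117081/7921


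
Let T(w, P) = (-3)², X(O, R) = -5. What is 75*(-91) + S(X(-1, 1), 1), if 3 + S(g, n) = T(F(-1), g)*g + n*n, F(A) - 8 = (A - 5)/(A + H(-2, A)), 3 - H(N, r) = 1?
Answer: -6872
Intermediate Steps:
H(N, r) = 2 (H(N, r) = 3 - 1*1 = 3 - 1 = 2)
F(A) = 8 + (-5 + A)/(2 + A) (F(A) = 8 + (A - 5)/(A + 2) = 8 + (-5 + A)/(2 + A))
T(w, P) = 9
S(g, n) = -3 + n² + 9*g (S(g, n) = -3 + (9*g + n*n) = -3 + (9*g + n²) = -3 + (n² + 9*g) = -3 + n² + 9*g)
75*(-91) + S(X(-1, 1), 1) = 75*(-91) + (-3 + 1² + 9*(-5)) = -6825 + (-3 + 1 - 45) = -6825 - 47 = -6872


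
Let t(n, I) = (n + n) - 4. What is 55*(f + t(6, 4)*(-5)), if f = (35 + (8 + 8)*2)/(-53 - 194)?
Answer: -547085/247 ≈ -2214.9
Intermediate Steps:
t(n, I) = -4 + 2*n (t(n, I) = 2*n - 4 = -4 + 2*n)
f = -67/247 (f = (35 + 16*2)/(-247) = (35 + 32)*(-1/247) = 67*(-1/247) = -67/247 ≈ -0.27126)
55*(f + t(6, 4)*(-5)) = 55*(-67/247 + (-4 + 2*6)*(-5)) = 55*(-67/247 + (-4 + 12)*(-5)) = 55*(-67/247 + 8*(-5)) = 55*(-67/247 - 40) = 55*(-9947/247) = -547085/247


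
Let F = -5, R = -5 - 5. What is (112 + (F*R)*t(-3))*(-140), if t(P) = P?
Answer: 5320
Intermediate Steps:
R = -10
(112 + (F*R)*t(-3))*(-140) = (112 - 5*(-10)*(-3))*(-140) = (112 + 50*(-3))*(-140) = (112 - 150)*(-140) = -38*(-140) = 5320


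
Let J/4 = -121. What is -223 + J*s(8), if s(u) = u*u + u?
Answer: -35071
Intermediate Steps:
J = -484 (J = 4*(-121) = -484)
s(u) = u + u² (s(u) = u² + u = u + u²)
-223 + J*s(8) = -223 - 3872*(1 + 8) = -223 - 3872*9 = -223 - 484*72 = -223 - 34848 = -35071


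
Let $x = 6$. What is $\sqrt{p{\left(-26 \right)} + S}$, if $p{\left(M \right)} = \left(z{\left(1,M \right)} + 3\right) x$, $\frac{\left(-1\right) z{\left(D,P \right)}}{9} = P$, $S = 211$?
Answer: $\sqrt{1633} \approx 40.41$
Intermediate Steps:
$z{\left(D,P \right)} = - 9 P$
$p{\left(M \right)} = 18 - 54 M$ ($p{\left(M \right)} = \left(- 9 M + 3\right) 6 = \left(3 - 9 M\right) 6 = 18 - 54 M$)
$\sqrt{p{\left(-26 \right)} + S} = \sqrt{\left(18 - -1404\right) + 211} = \sqrt{\left(18 + 1404\right) + 211} = \sqrt{1422 + 211} = \sqrt{1633}$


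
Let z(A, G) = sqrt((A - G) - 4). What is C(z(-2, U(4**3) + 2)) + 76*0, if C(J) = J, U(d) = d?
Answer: 6*I*sqrt(2) ≈ 8.4853*I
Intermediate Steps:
z(A, G) = sqrt(-4 + A - G)
C(z(-2, U(4**3) + 2)) + 76*0 = sqrt(-4 - 2 - (4**3 + 2)) + 76*0 = sqrt(-4 - 2 - (64 + 2)) + 0 = sqrt(-4 - 2 - 1*66) + 0 = sqrt(-4 - 2 - 66) + 0 = sqrt(-72) + 0 = 6*I*sqrt(2) + 0 = 6*I*sqrt(2)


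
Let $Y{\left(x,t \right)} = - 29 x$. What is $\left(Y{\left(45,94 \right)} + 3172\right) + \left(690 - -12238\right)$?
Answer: $14795$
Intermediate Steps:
$\left(Y{\left(45,94 \right)} + 3172\right) + \left(690 - -12238\right) = \left(\left(-29\right) 45 + 3172\right) + \left(690 - -12238\right) = \left(-1305 + 3172\right) + \left(690 + 12238\right) = 1867 + 12928 = 14795$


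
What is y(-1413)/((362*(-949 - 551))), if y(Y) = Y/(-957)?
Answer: -157/57739000 ≈ -2.7191e-6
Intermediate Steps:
y(Y) = -Y/957 (y(Y) = Y*(-1/957) = -Y/957)
y(-1413)/((362*(-949 - 551))) = (-1/957*(-1413))/((362*(-949 - 551))) = 471/(319*((362*(-1500)))) = (471/319)/(-543000) = (471/319)*(-1/543000) = -157/57739000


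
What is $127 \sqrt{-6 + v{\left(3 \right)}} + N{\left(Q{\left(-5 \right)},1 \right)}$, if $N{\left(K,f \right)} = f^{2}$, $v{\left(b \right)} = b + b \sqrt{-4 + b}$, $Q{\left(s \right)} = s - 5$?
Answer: $1 + 127 \sqrt{-3 + 3 i} \approx 101.11 + 241.68 i$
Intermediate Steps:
$Q{\left(s \right)} = -5 + s$
$127 \sqrt{-6 + v{\left(3 \right)}} + N{\left(Q{\left(-5 \right)},1 \right)} = 127 \sqrt{-6 + 3 \left(1 + \sqrt{-4 + 3}\right)} + 1^{2} = 127 \sqrt{-6 + 3 \left(1 + \sqrt{-1}\right)} + 1 = 127 \sqrt{-6 + 3 \left(1 + i\right)} + 1 = 127 \sqrt{-6 + \left(3 + 3 i\right)} + 1 = 127 \sqrt{-3 + 3 i} + 1 = 1 + 127 \sqrt{-3 + 3 i}$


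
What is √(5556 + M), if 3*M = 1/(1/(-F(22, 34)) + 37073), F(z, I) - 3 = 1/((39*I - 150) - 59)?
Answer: 2*√193045832625114727347/372802737 ≈ 74.539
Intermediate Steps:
F(z, I) = 3 + 1/(-209 + 39*I) (F(z, I) = 3 + 1/((39*I - 150) - 59) = 3 + 1/((-150 + 39*I) - 59) = 3 + 1/(-209 + 39*I))
M = 3352/372802737 (M = 1/(3*(1/(-(-626 + 117*34)/(-209 + 39*34)) + 37073)) = 1/(3*(1/(-(-626 + 3978)/(-209 + 1326)) + 37073)) = 1/(3*(1/(-3352/1117) + 37073)) = 1/(3*(-1117/3352 + 37073)) = 1/(3*(124267579/3352)) = (⅓)*(3352/124267579) = 3352/372802737 ≈ 8.9914e-6)
√(5556 + M) = √(5556 + 3352/372802737) = √(2071292010124/372802737) = 2*√193045832625114727347/372802737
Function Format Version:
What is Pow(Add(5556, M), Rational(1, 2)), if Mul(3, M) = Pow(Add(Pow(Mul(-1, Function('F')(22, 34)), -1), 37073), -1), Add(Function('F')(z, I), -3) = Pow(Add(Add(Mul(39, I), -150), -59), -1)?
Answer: Mul(Rational(2, 372802737), Pow(193045832625114727347, Rational(1, 2))) ≈ 74.539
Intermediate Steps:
Function('F')(z, I) = Add(3, Pow(Add(-209, Mul(39, I)), -1)) (Function('F')(z, I) = Add(3, Pow(Add(Add(Mul(39, I), -150), -59), -1)) = Add(3, Pow(Add(Add(-150, Mul(39, I)), -59), -1)) = Add(3, Pow(Add(-209, Mul(39, I)), -1)))
M = Rational(3352, 372802737) (M = Mul(Rational(1, 3), Pow(Add(Pow(Mul(-1, Mul(Pow(Add(-209, Mul(39, 34)), -1), Add(-626, Mul(117, 34)))), -1), 37073), -1)) = Mul(Rational(1, 3), Pow(Add(Pow(Mul(-1, Mul(Pow(Add(-209, 1326), -1), Add(-626, 3978))), -1), 37073), -1)) = Mul(Rational(1, 3), Pow(Add(Pow(Mul(-1, Mul(Pow(1117, -1), 3352)), -1), 37073), -1)) = Mul(Rational(1, 3), Pow(Add(Pow(Mul(-1, Mul(Rational(1, 1117), 3352)), -1), 37073), -1)) = Mul(Rational(1, 3), Pow(Add(Pow(Mul(-1, Rational(3352, 1117)), -1), 37073), -1)) = Mul(Rational(1, 3), Pow(Add(Pow(Rational(-3352, 1117), -1), 37073), -1)) = Mul(Rational(1, 3), Pow(Add(Rational(-1117, 3352), 37073), -1)) = Mul(Rational(1, 3), Pow(Rational(124267579, 3352), -1)) = Mul(Rational(1, 3), Rational(3352, 124267579)) = Rational(3352, 372802737) ≈ 8.9914e-6)
Pow(Add(5556, M), Rational(1, 2)) = Pow(Add(5556, Rational(3352, 372802737)), Rational(1, 2)) = Pow(Rational(2071292010124, 372802737), Rational(1, 2)) = Mul(Rational(2, 372802737), Pow(193045832625114727347, Rational(1, 2)))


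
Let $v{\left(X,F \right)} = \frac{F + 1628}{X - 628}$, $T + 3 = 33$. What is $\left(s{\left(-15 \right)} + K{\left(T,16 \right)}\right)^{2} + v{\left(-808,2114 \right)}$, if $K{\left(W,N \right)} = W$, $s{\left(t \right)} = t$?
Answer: $\frac{159679}{718} \approx 222.39$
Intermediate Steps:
$T = 30$ ($T = -3 + 33 = 30$)
$v{\left(X,F \right)} = \frac{1628 + F}{-628 + X}$
$\left(s{\left(-15 \right)} + K{\left(T,16 \right)}\right)^{2} + v{\left(-808,2114 \right)} = \left(-15 + 30\right)^{2} + \frac{1628 + 2114}{-628 - 808} = 15^{2} + \frac{1}{-1436} \cdot 3742 = 225 - \frac{1871}{718} = \frac{159679}{718}$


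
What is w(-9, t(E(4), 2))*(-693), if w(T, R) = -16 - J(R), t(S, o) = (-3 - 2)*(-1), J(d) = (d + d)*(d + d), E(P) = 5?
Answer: 80388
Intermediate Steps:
J(d) = 4*d² (J(d) = (2*d)*(2*d) = 4*d²)
t(S, o) = 5 (t(S, o) = -5*(-1) = 5)
w(T, R) = -16 - 4*R²
w(-9, t(E(4), 2))*(-693) = (-16 - 4*5²)*(-693) = (-16 - 4*25)*(-693) = (-16 - 100)*(-693) = -116*(-693) = 80388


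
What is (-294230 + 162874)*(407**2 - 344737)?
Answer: 23524283328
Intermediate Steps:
(-294230 + 162874)*(407**2 - 344737) = -131356*(165649 - 344737) = -131356*(-179088) = 23524283328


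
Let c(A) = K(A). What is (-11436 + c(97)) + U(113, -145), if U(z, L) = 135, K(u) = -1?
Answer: -11302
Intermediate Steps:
c(A) = -1
(-11436 + c(97)) + U(113, -145) = (-11436 - 1) + 135 = -11437 + 135 = -11302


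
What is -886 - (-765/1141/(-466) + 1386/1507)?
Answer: -64606637453/72843722 ≈ -886.92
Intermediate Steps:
-886 - (-765/1141/(-466) + 1386/1507) = -886 - (-765*1/1141*(-1/466) + 1386*(1/1507)) = -886 - (-765/1141*(-1/466) + 126/137) = -886 - (765/531706 + 126/137) = -886 - 1*67099761/72843722 = -886 - 67099761/72843722 = -64606637453/72843722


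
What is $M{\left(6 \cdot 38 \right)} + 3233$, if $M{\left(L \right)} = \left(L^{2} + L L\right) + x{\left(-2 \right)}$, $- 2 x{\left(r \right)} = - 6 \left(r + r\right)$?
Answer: $107189$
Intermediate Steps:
$x{\left(r \right)} = 6 r$ ($x{\left(r \right)} = - \frac{\left(-6\right) \left(r + r\right)}{2} = - \frac{\left(-6\right) 2 r}{2} = - \frac{\left(-12\right) r}{2} = 6 r$)
$M{\left(L \right)} = -12 + 2 L^{2}$ ($M{\left(L \right)} = \left(L^{2} + L L\right) + 6 \left(-2\right) = \left(L^{2} + L^{2}\right) - 12 = 2 L^{2} - 12 = -12 + 2 L^{2}$)
$M{\left(6 \cdot 38 \right)} + 3233 = \left(-12 + 2 \left(6 \cdot 38\right)^{2}\right) + 3233 = \left(-12 + 2 \cdot 228^{2}\right) + 3233 = \left(-12 + 2 \cdot 51984\right) + 3233 = \left(-12 + 103968\right) + 3233 = 103956 + 3233 = 107189$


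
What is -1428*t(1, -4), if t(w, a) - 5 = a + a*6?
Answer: 32844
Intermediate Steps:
t(w, a) = 5 + 7*a (t(w, a) = 5 + (a + a*6) = 5 + (a + 6*a) = 5 + 7*a)
-1428*t(1, -4) = -1428*(5 + 7*(-4)) = -1428*(5 - 28) = -1428*(-23) = 32844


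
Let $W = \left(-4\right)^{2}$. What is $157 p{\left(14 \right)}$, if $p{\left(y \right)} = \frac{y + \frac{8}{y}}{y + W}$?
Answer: $\frac{2669}{35} \approx 76.257$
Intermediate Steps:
$W = 16$
$p{\left(y \right)} = \frac{y + \frac{8}{y}}{16 + y}$ ($p{\left(y \right)} = \frac{y + \frac{8}{y}}{y + 16} = \frac{y + \frac{8}{y}}{16 + y}$)
$157 p{\left(14 \right)} = 157 \frac{8 + 14^{2}}{14 \left(16 + 14\right)} = 157 \frac{8 + 196}{14 \cdot 30} = 157 \cdot \frac{1}{14} \cdot \frac{1}{30} \cdot 204 = 157 \cdot \frac{17}{35} = \frac{2669}{35}$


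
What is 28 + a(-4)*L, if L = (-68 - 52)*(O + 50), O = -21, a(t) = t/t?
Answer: -3452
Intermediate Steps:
a(t) = 1
L = -3480 (L = (-68 - 52)*(-21 + 50) = -120*29 = -3480)
28 + a(-4)*L = 28 + 1*(-3480) = 28 - 3480 = -3452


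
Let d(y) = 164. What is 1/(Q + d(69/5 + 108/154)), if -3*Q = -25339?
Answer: 3/25831 ≈ 0.00011614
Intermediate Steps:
Q = 25339/3 (Q = -1/3*(-25339) = 25339/3 ≈ 8446.3)
1/(Q + d(69/5 + 108/154)) = 1/(25339/3 + 164) = 1/(25831/3) = 3/25831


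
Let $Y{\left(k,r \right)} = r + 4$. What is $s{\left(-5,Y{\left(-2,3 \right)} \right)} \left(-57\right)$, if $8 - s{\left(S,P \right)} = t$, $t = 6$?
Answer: $-114$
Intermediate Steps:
$Y{\left(k,r \right)} = 4 + r$
$s{\left(S,P \right)} = 2$ ($s{\left(S,P \right)} = 8 - 6 = 2$)
$s{\left(-5,Y{\left(-2,3 \right)} \right)} \left(-57\right) = 2 \left(-57\right) = -114$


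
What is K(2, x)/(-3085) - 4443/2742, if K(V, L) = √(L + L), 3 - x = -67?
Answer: -1481/914 - 2*√35/3085 ≈ -1.6242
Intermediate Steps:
x = 70 (x = 3 - 1*(-67) = 3 + 67 = 70)
K(V, L) = √2*√L (K(V, L) = √(2*L) = √2*√L)
K(2, x)/(-3085) - 4443/2742 = (√2*√70)/(-3085) - 4443/2742 = (2*√35)*(-1/3085) - 4443*1/2742 = -2*√35/3085 - 1481/914 = -1481/914 - 2*√35/3085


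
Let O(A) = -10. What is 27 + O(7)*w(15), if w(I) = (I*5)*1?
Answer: -723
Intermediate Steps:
w(I) = 5*I (w(I) = (5*I)*1 = 5*I)
27 + O(7)*w(15) = 27 - 50*15 = 27 - 10*75 = 27 - 750 = -723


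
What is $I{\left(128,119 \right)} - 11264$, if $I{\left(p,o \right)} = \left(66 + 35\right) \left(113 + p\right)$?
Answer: $13077$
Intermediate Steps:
$I{\left(p,o \right)} = 11413 + 101 p$ ($I{\left(p,o \right)} = 101 \left(113 + p\right) = 11413 + 101 p$)
$I{\left(128,119 \right)} - 11264 = \left(11413 + 101 \cdot 128\right) - 11264 = \left(11413 + 12928\right) - 11264 = 24341 - 11264 = 13077$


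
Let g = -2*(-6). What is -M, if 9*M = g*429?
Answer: -572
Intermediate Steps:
g = 12
M = 572 (M = (12*429)/9 = (⅑)*5148 = 572)
-M = -1*572 = -572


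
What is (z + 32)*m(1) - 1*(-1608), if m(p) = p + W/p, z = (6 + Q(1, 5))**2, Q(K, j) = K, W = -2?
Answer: 1527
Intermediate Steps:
z = 49 (z = (6 + 1)**2 = 7**2 = 49)
m(p) = p - 2/p
(z + 32)*m(1) - 1*(-1608) = (49 + 32)*(1 - 2/1) - 1*(-1608) = 81*(1 - 2*1) + 1608 = 81*(1 - 2) + 1608 = 81*(-1) + 1608 = -81 + 1608 = 1527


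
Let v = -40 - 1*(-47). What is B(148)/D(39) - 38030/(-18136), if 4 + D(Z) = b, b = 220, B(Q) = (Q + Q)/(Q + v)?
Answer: 79913291/37949580 ≈ 2.1058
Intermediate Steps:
v = 7 (v = -40 + 47 = 7)
B(Q) = 2*Q/(7 + Q) (B(Q) = (Q + Q)/(Q + 7) = (2*Q)/(7 + Q) = 2*Q/(7 + Q))
D(Z) = 216 (D(Z) = -4 + 220 = 216)
B(148)/D(39) - 38030/(-18136) = (2*148/(7 + 148))/216 - 38030/(-18136) = (2*148/155)*(1/216) - 38030*(-1/18136) = (2*148*(1/155))*(1/216) + 19015/9068 = (296/155)*(1/216) + 19015/9068 = 37/4185 + 19015/9068 = 79913291/37949580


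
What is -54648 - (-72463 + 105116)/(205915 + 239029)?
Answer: -24315332365/444944 ≈ -54648.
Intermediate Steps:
-54648 - (-72463 + 105116)/(205915 + 239029) = -54648 - 32653/444944 = -24315332365/444944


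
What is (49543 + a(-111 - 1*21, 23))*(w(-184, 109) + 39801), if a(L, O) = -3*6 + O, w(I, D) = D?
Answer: 1977460680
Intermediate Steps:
a(L, O) = -18 + O
(49543 + a(-111 - 1*21, 23))*(w(-184, 109) + 39801) = (49543 + (-18 + 23))*(109 + 39801) = (49543 + 5)*39910 = 49548*39910 = 1977460680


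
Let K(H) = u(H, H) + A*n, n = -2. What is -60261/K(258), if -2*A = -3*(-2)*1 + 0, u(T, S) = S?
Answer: -20087/88 ≈ -228.26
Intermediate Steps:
A = -3 (A = -(-3*(-2)*1 + 0)/2 = -(6*1 + 0)/2 = -(6 + 0)/2 = -1/2*6 = -3)
K(H) = 6 + H (K(H) = H - 3*(-2) = H + 6 = 6 + H)
-60261/K(258) = -60261/(6 + 258) = -60261/264 = -60261*1/264 = -20087/88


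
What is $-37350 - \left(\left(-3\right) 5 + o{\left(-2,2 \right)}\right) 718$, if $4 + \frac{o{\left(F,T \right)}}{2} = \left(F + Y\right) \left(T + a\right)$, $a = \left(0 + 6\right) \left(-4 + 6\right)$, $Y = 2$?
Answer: $-20836$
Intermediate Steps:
$a = 12$ ($a = 6 \cdot 2 = 12$)
$o{\left(F,T \right)} = -8 + 2 \left(2 + F\right) \left(12 + T\right)$ ($o{\left(F,T \right)} = -8 + 2 \left(F + 2\right) \left(T + 12\right) = -8 + 2 \left(2 + F\right) \left(12 + T\right)$)
$-37350 - \left(\left(-3\right) 5 + o{\left(-2,2 \right)}\right) 718 = -37350 - \left(\left(-3\right) 5 + \left(40 + 4 \cdot 2 + 24 \left(-2\right) + 2 \left(-2\right) 2\right)\right) 718 = -37350 - \left(-15 + \left(40 + 8 - 48 - 8\right)\right) 718 = -37350 - \left(-15 - 8\right) 718 = -37350 - \left(-23\right) 718 = -37350 - -16514 = -37350 + 16514 = -20836$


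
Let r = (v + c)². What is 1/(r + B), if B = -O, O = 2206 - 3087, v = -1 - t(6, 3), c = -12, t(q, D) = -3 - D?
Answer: 1/930 ≈ 0.0010753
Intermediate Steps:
v = 5 (v = -1 - (-3 - 1*3) = -1 - (-3 - 3) = -1 - 1*(-6) = -1 + 6 = 5)
O = -881
B = 881 (B = -1*(-881) = 881)
r = 49 (r = (5 - 12)² = (-7)² = 49)
1/(r + B) = 1/(49 + 881) = 1/930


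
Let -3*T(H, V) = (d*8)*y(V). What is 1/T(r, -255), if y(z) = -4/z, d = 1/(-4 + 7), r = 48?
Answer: -2295/32 ≈ -71.719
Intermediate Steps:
d = ⅓ (d = 1/3 = ⅓ ≈ 0.33333)
T(H, V) = 32/(9*V) (T(H, V) = -(⅓)*8*(-4/V)/3 = -8*(-4/V)/9 = -(-32)/(9*V) = 32/(9*V))
1/T(r, -255) = 1/((32/9)/(-255)) = 1/((32/9)*(-1/255)) = 1/(-32/2295) = -2295/32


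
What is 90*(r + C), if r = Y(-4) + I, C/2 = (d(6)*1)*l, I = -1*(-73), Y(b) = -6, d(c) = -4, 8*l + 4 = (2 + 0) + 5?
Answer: 5760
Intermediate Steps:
l = 3/8 (l = -1/2 + ((2 + 0) + 5)/8 = -1/2 + (2 + 5)/8 = -1/2 + (1/8)*7 = -1/2 + 7/8 = 3/8 ≈ 0.37500)
I = 73
C = -3 (C = 2*(-4*1*(3/8)) = 2*(-4*3/8) = 2*(-3/2) = -3)
r = 67 (r = -6 + 73 = 67)
90*(r + C) = 90*(67 - 3) = 90*64 = 5760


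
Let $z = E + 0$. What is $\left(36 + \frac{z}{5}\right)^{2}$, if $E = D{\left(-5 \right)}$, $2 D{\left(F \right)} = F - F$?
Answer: $1296$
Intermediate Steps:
$D{\left(F \right)} = 0$ ($D{\left(F \right)} = \frac{F - F}{2} = \frac{1}{2} \cdot 0 = 0$)
$E = 0$
$z = 0$ ($z = 0 + 0 = 0$)
$\left(36 + \frac{z}{5}\right)^{2} = \left(36 + \frac{0}{5}\right)^{2} = \left(36 + 0 \cdot \frac{1}{5}\right)^{2} = \left(36 + 0\right)^{2} = 36^{2} = 1296$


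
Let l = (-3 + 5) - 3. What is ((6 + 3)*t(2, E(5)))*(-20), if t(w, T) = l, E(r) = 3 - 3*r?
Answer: 180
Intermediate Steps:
l = -1 (l = 2 - 3 = -1)
t(w, T) = -1
((6 + 3)*t(2, E(5)))*(-20) = ((6 + 3)*(-1))*(-20) = (9*(-1))*(-20) = -9*(-20) = 180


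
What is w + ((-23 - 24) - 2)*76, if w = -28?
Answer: -3752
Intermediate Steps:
w + ((-23 - 24) - 2)*76 = -28 + ((-23 - 24) - 2)*76 = -28 + (-47 - 2)*76 = -28 - 49*76 = -28 - 3724 = -3752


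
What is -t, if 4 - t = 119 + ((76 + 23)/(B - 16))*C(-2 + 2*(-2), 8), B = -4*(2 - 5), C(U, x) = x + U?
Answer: 131/2 ≈ 65.500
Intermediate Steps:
C(U, x) = U + x
B = 12 (B = -4*(-3) = 12)
t = -131/2 (t = 4 - (119 + ((76 + 23)/(12 - 16))*((-2 + 2*(-2)) + 8)) = 4 - (119 + (99/(-4))*((-2 - 4) + 8)) = 4 - (119 + (99*(-¼))*(-6 + 8)) = 4 - (119 - 99/4*2) = 4 - (119 - 99/2) = 4 - 1*139/2 = 4 - 139/2 = -131/2 ≈ -65.500)
-t = -1*(-131/2) = 131/2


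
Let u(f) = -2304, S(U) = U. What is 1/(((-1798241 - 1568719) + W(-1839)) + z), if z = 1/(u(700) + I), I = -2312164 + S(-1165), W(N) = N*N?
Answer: 2315633/34644185312 ≈ 6.6840e-5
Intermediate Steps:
W(N) = N**2
I = -2313329 (I = -2312164 - 1165 = -2313329)
z = -1/2315633 (z = 1/(-2304 - 2313329) = 1/(-2315633) = -1/2315633 ≈ -4.3185e-7)
1/(((-1798241 - 1568719) + W(-1839)) + z) = 1/(((-1798241 - 1568719) + (-1839)**2) - 1/2315633) = 1/((-3366960 + 3381921) - 1/2315633) = 1/(14961 - 1/2315633) = 1/(34644185312/2315633) = 2315633/34644185312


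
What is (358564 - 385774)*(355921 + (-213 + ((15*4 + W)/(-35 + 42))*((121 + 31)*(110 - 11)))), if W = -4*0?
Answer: -92319067560/7 ≈ -1.3188e+10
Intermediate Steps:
W = 0
(358564 - 385774)*(355921 + (-213 + ((15*4 + W)/(-35 + 42))*((121 + 31)*(110 - 11)))) = (358564 - 385774)*(355921 + (-213 + ((15*4 + 0)/(-35 + 42))*((121 + 31)*(110 - 11)))) = -27210*(355921 + (-213 + ((60 + 0)/7)*(152*99))) = -27210*(355921 + (-213 + (60*(⅐))*15048)) = -27210*(355921 + (-213 + (60/7)*15048)) = -27210*(355921 + (-213 + 902880/7)) = -27210*(355921 + 901389/7) = -27210*3392836/7 = -92319067560/7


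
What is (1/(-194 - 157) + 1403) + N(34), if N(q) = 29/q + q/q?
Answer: 16765481/11934 ≈ 1404.8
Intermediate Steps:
N(q) = 1 + 29/q (N(q) = 29/q + 1 = 1 + 29/q)
(1/(-194 - 157) + 1403) + N(34) = (1/(-194 - 157) + 1403) + (29 + 34)/34 = (1/(-351) + 1403) + (1/34)*63 = (-1/351 + 1403) + 63/34 = 492452/351 + 63/34 = 16765481/11934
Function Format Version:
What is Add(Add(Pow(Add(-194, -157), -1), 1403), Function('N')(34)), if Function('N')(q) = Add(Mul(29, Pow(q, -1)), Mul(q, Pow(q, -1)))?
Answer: Rational(16765481, 11934) ≈ 1404.8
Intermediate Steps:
Function('N')(q) = Add(1, Mul(29, Pow(q, -1))) (Function('N')(q) = Add(Mul(29, Pow(q, -1)), 1) = Add(1, Mul(29, Pow(q, -1))))
Add(Add(Pow(Add(-194, -157), -1), 1403), Function('N')(34)) = Add(Add(Pow(Add(-194, -157), -1), 1403), Mul(Pow(34, -1), Add(29, 34))) = Add(Add(Pow(-351, -1), 1403), Mul(Rational(1, 34), 63)) = Add(Add(Rational(-1, 351), 1403), Rational(63, 34)) = Add(Rational(492452, 351), Rational(63, 34)) = Rational(16765481, 11934)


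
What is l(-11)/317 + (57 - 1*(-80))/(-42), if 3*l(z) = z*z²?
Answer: -62063/13314 ≈ -4.6615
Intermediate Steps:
l(z) = z³/3 (l(z) = (z*z²)/3 = z³/3)
l(-11)/317 + (57 - 1*(-80))/(-42) = ((⅓)*(-11)³)/317 + (57 - 1*(-80))/(-42) = ((⅓)*(-1331))*(1/317) + (57 + 80)*(-1/42) = -1331/3*1/317 + 137*(-1/42) = -1331/951 - 137/42 = -62063/13314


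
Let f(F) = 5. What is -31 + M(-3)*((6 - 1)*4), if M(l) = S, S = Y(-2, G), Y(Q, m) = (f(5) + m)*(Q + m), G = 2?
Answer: -31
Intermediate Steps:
Y(Q, m) = (5 + m)*(Q + m)
S = 0 (S = 2**2 + 5*(-2) + 5*2 - 2*2 = 4 - 10 + 10 - 4 = 0)
M(l) = 0
-31 + M(-3)*((6 - 1)*4) = -31 + 0*((6 - 1)*4) = -31 + 0*(5*4) = -31 + 0*20 = -31 + 0 = -31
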